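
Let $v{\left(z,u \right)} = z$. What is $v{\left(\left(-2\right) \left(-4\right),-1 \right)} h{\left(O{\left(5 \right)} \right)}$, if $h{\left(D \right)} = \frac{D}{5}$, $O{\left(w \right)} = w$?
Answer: $8$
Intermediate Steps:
$h{\left(D \right)} = \frac{D}{5}$
$v{\left(\left(-2\right) \left(-4\right),-1 \right)} h{\left(O{\left(5 \right)} \right)} = \left(-2\right) \left(-4\right) \frac{1}{5} \cdot 5 = 8 \cdot 1 = 8$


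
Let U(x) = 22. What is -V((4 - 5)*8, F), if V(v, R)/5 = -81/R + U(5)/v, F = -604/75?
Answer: -11035/302 ≈ -36.540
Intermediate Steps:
F = -604/75 (F = -604*1/75 = -604/75 ≈ -8.0533)
V(v, R) = -405/R + 110/v (V(v, R) = 5*(-81/R + 22/v) = -405/R + 110/v)
-V((4 - 5)*8, F) = -(-405/(-604/75) + 110/(((4 - 5)*8))) = -(-405*(-75/604) + 110/((-1*8))) = -(30375/604 + 110/(-8)) = -(30375/604 + 110*(-1/8)) = -(30375/604 - 55/4) = -1*11035/302 = -11035/302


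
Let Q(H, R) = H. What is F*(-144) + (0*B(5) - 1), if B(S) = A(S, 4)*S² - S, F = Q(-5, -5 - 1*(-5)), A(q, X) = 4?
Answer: 719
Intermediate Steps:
F = -5
B(S) = -S + 4*S² (B(S) = 4*S² - S = -S + 4*S²)
F*(-144) + (0*B(5) - 1) = -5*(-144) + (0*(5*(-1 + 4*5)) - 1) = 720 + (0*(5*(-1 + 20)) - 1) = 720 + (0*(5*19) - 1) = 720 + (0*95 - 1) = 720 + (0 - 1) = 720 - 1 = 719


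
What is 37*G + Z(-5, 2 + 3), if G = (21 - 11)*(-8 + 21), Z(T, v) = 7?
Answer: 4817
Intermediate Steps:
G = 130 (G = 10*13 = 130)
37*G + Z(-5, 2 + 3) = 37*130 + 7 = 4810 + 7 = 4817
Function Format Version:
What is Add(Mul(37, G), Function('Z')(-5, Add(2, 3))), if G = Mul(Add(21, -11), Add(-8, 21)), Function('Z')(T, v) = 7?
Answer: 4817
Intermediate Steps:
G = 130 (G = Mul(10, 13) = 130)
Add(Mul(37, G), Function('Z')(-5, Add(2, 3))) = Add(Mul(37, 130), 7) = Add(4810, 7) = 4817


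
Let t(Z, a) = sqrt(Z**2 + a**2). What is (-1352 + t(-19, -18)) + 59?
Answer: -1293 + sqrt(685) ≈ -1266.8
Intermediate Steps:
(-1352 + t(-19, -18)) + 59 = (-1352 + sqrt((-19)**2 + (-18)**2)) + 59 = (-1352 + sqrt(361 + 324)) + 59 = (-1352 + sqrt(685)) + 59 = -1293 + sqrt(685)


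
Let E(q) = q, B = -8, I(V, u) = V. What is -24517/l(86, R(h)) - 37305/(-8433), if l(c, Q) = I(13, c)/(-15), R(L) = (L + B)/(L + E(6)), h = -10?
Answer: 344640320/12181 ≈ 28293.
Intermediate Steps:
R(L) = (-8 + L)/(6 + L) (R(L) = (L - 8)/(L + 6) = (-8 + L)/(6 + L))
l(c, Q) = -13/15 (l(c, Q) = 13/(-15) = 13*(-1/15) = -13/15)
-24517/l(86, R(h)) - 37305/(-8433) = -24517/(-13/15) - 37305/(-8433) = -24517*(-15/13) - 37305*(-1/8433) = 367755/13 + 4145/937 = 344640320/12181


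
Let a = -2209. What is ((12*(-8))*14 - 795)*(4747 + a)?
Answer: -5428782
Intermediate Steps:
((12*(-8))*14 - 795)*(4747 + a) = ((12*(-8))*14 - 795)*(4747 - 2209) = (-96*14 - 795)*2538 = (-1344 - 795)*2538 = -2139*2538 = -5428782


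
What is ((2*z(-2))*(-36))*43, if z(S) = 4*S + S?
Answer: 30960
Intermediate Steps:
z(S) = 5*S
((2*z(-2))*(-36))*43 = ((2*(5*(-2)))*(-36))*43 = ((2*(-10))*(-36))*43 = -20*(-36)*43 = 720*43 = 30960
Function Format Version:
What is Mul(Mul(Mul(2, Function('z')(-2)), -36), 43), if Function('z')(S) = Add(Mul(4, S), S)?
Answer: 30960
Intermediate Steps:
Function('z')(S) = Mul(5, S)
Mul(Mul(Mul(2, Function('z')(-2)), -36), 43) = Mul(Mul(Mul(2, Mul(5, -2)), -36), 43) = Mul(Mul(Mul(2, -10), -36), 43) = Mul(Mul(-20, -36), 43) = Mul(720, 43) = 30960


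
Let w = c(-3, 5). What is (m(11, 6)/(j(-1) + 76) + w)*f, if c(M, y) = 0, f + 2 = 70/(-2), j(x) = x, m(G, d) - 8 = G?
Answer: -703/75 ≈ -9.3733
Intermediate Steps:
m(G, d) = 8 + G
f = -37 (f = -2 + 70/(-2) = -2 + 70*(-½) = -2 - 35 = -37)
w = 0
(m(11, 6)/(j(-1) + 76) + w)*f = ((8 + 11)/(-1 + 76) + 0)*(-37) = (19/75 + 0)*(-37) = (19/75)*(-37) = -703/75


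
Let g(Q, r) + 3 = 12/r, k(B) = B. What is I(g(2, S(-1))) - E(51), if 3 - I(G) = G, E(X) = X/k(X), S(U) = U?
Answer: 17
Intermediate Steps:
g(Q, r) = -3 + 12/r
E(X) = 1 (E(X) = X/X = 1)
I(G) = 3 - G
I(g(2, S(-1))) - E(51) = (3 - (-3 + 12/(-1))) - 1*1 = (3 - (-3 + 12*(-1))) - 1 = (3 - (-3 - 12)) - 1 = (3 - 1*(-15)) - 1 = (3 + 15) - 1 = 18 - 1 = 17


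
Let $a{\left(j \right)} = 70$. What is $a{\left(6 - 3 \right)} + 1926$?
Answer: $1996$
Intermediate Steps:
$a{\left(6 - 3 \right)} + 1926 = 70 + 1926 = 1996$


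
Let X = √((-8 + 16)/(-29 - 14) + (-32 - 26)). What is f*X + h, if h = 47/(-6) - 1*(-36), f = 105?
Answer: 169/6 + 315*I*√11954/43 ≈ 28.167 + 800.94*I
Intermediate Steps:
X = 3*I*√11954/43 (X = √(8/(-43) - 58) = √(8*(-1/43) - 58) = √(-8/43 - 58) = √(-2502/43) = 3*I*√11954/43 ≈ 7.628*I)
h = 169/6 (h = 47*(-⅙) + 36 = -47/6 + 36 = 169/6 ≈ 28.167)
f*X + h = 105*(3*I*√11954/43) + 169/6 = 315*I*√11954/43 + 169/6 = 169/6 + 315*I*√11954/43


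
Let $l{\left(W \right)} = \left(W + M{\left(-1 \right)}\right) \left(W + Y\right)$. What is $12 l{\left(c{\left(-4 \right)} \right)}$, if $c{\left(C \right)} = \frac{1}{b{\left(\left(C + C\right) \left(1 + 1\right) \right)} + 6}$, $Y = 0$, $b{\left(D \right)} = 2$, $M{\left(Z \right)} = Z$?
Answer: $- \frac{21}{16} \approx -1.3125$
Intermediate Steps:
$c{\left(C \right)} = \frac{1}{8}$ ($c{\left(C \right)} = \frac{1}{2 + 6} = \frac{1}{8}$)
$l{\left(W \right)} = W \left(-1 + W\right)$ ($l{\left(W \right)} = \left(W - 1\right) \left(W + 0\right) = \left(-1 + W\right) W = W \left(-1 + W\right)$)
$12 l{\left(c{\left(-4 \right)} \right)} = 12 \frac{-1 + \frac{1}{8}}{8} = 12 \cdot \frac{1}{8} \left(- \frac{7}{8}\right) = 12 \left(- \frac{7}{64}\right) = - \frac{21}{16}$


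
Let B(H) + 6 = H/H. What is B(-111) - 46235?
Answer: -46240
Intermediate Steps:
B(H) = -5 (B(H) = -6 + H/H = -6 + 1 = -5)
B(-111) - 46235 = -5 - 46235 = -46240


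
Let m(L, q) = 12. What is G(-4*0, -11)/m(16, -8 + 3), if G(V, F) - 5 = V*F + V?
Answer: 5/12 ≈ 0.41667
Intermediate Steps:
G(V, F) = 5 + V + F*V (G(V, F) = 5 + (V*F + V) = 5 + (F*V + V) = 5 + (V + F*V) = 5 + V + F*V)
G(-4*0, -11)/m(16, -8 + 3) = (5 - 4*0 - (-44)*0)/12 = (5 + 0 - 11*0)/12 = (5 + 0 + 0)/12 = (1/12)*5 = 5/12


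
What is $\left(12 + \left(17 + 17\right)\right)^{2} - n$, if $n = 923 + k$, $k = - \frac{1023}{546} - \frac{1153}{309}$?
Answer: $\frac{67407149}{56238} \approx 1198.6$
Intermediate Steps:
$k = - \frac{315215}{56238}$ ($k = \left(-1023\right) \frac{1}{546} - \frac{1153}{309} = - \frac{341}{182} - \frac{1153}{309} = - \frac{315215}{56238} \approx -5.605$)
$n = \frac{51592459}{56238}$ ($n = 923 - \frac{315215}{56238} = \frac{51592459}{56238} \approx 917.39$)
$\left(12 + \left(17 + 17\right)\right)^{2} - n = \left(12 + \left(17 + 17\right)\right)^{2} - \frac{51592459}{56238} = \left(12 + 34\right)^{2} - \frac{51592459}{56238} = 46^{2} - \frac{51592459}{56238} = 2116 - \frac{51592459}{56238} = \frac{67407149}{56238}$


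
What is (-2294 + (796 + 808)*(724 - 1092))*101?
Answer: -59849166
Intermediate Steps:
(-2294 + (796 + 808)*(724 - 1092))*101 = (-2294 + 1604*(-368))*101 = (-2294 - 590272)*101 = -592566*101 = -59849166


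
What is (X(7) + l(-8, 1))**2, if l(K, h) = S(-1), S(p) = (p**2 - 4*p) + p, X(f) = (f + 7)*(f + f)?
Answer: 40000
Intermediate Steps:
X(f) = 2*f*(7 + f) (X(f) = (7 + f)*(2*f) = 2*f*(7 + f))
S(p) = p**2 - 3*p
l(K, h) = 4 (l(K, h) = -(-3 - 1) = -1*(-4) = 4)
(X(7) + l(-8, 1))**2 = (2*7*(7 + 7) + 4)**2 = (2*7*14 + 4)**2 = (196 + 4)**2 = 200**2 = 40000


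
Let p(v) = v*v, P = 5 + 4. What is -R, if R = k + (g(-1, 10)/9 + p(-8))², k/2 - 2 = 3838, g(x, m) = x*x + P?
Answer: -965476/81 ≈ -11919.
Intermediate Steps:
P = 9
g(x, m) = 9 + x² (g(x, m) = x*x + 9 = x² + 9 = 9 + x²)
k = 7680 (k = 4 + 2*3838 = 4 + 7676 = 7680)
p(v) = v²
R = 965476/81 (R = 7680 + ((9 + (-1)²)/9 + (-8)²)² = 7680 + ((9 + 1)*(⅑) + 64)² = 7680 + (10*(⅑) + 64)² = 7680 + (10/9 + 64)² = 7680 + (586/9)² = 7680 + 343396/81 = 965476/81 ≈ 11919.)
-R = -1*965476/81 = -965476/81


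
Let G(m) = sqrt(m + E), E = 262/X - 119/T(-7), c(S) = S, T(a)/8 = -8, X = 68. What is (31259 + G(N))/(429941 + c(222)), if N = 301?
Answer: 31259/430163 + sqrt(5672951)/58502168 ≈ 0.072708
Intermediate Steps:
T(a) = -64 (T(a) = 8*(-8) = -64)
E = 6215/1088 (E = 262/68 - 119/(-64) = 262*(1/68) - 119*(-1/64) = 131/34 + 119/64 = 6215/1088 ≈ 5.7123)
G(m) = sqrt(6215/1088 + m) (G(m) = sqrt(m + 6215/1088) = sqrt(6215/1088 + m))
(31259 + G(N))/(429941 + c(222)) = (31259 + sqrt(105655 + 18496*301)/136)/(429941 + 222) = (31259 + sqrt(105655 + 5567296)/136)/430163 = (31259 + sqrt(5672951)/136)*(1/430163) = 31259/430163 + sqrt(5672951)/58502168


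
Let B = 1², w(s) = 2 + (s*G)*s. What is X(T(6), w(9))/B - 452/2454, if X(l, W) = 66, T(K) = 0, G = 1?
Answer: 80756/1227 ≈ 65.816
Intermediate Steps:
w(s) = 2 + s² (w(s) = 2 + (s*1)*s = 2 + s*s = 2 + s²)
B = 1
X(T(6), w(9))/B - 452/2454 = 66/1 - 452/2454 = 66*1 - 452*1/2454 = 66 - 226/1227 = 80756/1227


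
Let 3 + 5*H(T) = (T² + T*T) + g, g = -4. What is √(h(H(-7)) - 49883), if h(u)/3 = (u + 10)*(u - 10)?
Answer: 2*I*√307433/5 ≈ 221.79*I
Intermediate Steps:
H(T) = -7/5 + 2*T²/5 (H(T) = -⅗ + ((T² + T*T) - 4)/5 = -⅗ + ((T² + T²) - 4)/5 = -⅗ + (2*T² - 4)/5 = -⅗ + (-4 + 2*T²)/5 = -⅗ + (-⅘ + 2*T²/5) = -7/5 + 2*T²/5)
h(u) = 3*(-10 + u)*(10 + u) (h(u) = 3*((u + 10)*(u - 10)) = 3*((10 + u)*(-10 + u)) = 3*((-10 + u)*(10 + u)) = 3*(-10 + u)*(10 + u))
√(h(H(-7)) - 49883) = √((-300 + 3*(-7/5 + (⅖)*(-7)²)²) - 49883) = √((-300 + 3*(-7/5 + (⅖)*49)²) - 49883) = √((-300 + 3*(-7/5 + 98/5)²) - 49883) = √((-300 + 3*(91/5)²) - 49883) = √((-300 + 3*(8281/25)) - 49883) = √((-300 + 24843/25) - 49883) = √(17343/25 - 49883) = √(-1229732/25) = 2*I*√307433/5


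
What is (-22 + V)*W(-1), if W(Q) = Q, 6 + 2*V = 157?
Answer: -107/2 ≈ -53.500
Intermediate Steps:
V = 151/2 (V = -3 + (½)*157 = -3 + 157/2 = 151/2 ≈ 75.500)
(-22 + V)*W(-1) = (-22 + 151/2)*(-1) = (107/2)*(-1) = -107/2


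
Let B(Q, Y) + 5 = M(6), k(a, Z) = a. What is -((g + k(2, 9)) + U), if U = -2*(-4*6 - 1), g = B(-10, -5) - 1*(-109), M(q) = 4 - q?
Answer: -154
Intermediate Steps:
B(Q, Y) = -7 (B(Q, Y) = -5 + (4 - 1*6) = -5 + (4 - 6) = -5 - 2 = -7)
g = 102 (g = -7 - 1*(-109) = -7 + 109 = 102)
U = 50 (U = -2*(-24 - 1) = -2*(-25) = 50)
-((g + k(2, 9)) + U) = -((102 + 2) + 50) = -(104 + 50) = -1*154 = -154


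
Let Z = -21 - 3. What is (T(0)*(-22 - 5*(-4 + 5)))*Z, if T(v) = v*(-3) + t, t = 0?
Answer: 0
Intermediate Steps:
T(v) = -3*v (T(v) = v*(-3) + 0 = -3*v + 0 = -3*v)
Z = -24
(T(0)*(-22 - 5*(-4 + 5)))*Z = ((-3*0)*(-22 - 5*(-4 + 5)))*(-24) = (0*(-22 - 5))*(-24) = (0*(-27))*(-24) = 0*(-24) = 0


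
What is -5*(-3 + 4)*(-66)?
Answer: 330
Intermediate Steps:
-5*(-3 + 4)*(-66) = -5*1*(-66) = -5*(-66) = 330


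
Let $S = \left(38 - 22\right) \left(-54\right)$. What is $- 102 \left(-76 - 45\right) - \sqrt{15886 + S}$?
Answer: $12342 - \sqrt{15022} \approx 12219.0$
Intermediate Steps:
$S = -864$ ($S = 16 \left(-54\right) = -864$)
$- 102 \left(-76 - 45\right) - \sqrt{15886 + S} = - 102 \left(-76 - 45\right) - \sqrt{15886 - 864} = \left(-102\right) \left(-121\right) - \sqrt{15022} = 12342 - \sqrt{15022}$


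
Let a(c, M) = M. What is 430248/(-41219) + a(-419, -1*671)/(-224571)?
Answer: -96593565659/9256592049 ≈ -10.435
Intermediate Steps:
430248/(-41219) + a(-419, -1*671)/(-224571) = 430248/(-41219) - 1*671/(-224571) = 430248*(-1/41219) - 671*(-1/224571) = -430248/41219 + 671/224571 = -96593565659/9256592049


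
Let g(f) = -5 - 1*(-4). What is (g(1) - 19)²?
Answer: 400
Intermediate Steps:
g(f) = -1 (g(f) = -5 + 4 = -1)
(g(1) - 19)² = (-1 - 19)² = (-20)² = 400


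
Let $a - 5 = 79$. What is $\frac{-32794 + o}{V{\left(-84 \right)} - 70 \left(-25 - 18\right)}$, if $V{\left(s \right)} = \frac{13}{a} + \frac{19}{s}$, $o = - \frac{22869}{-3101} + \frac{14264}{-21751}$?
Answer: $- \frac{4422994445478}{406038467327} \approx -10.893$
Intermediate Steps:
$o = \frac{64741565}{9635693}$ ($o = \left(-22869\right) \left(- \frac{1}{3101}\right) + 14264 \left(- \frac{1}{21751}\right) = \frac{3267}{443} - \frac{14264}{21751} = \frac{64741565}{9635693} \approx 6.7189$)
$a = 84$ ($a = 5 + 79 = 84$)
$V{\left(s \right)} = \frac{13}{84} + \frac{19}{s}$
$\frac{-32794 + o}{V{\left(-84 \right)} - 70 \left(-25 - 18\right)} = \frac{-32794 + \frac{64741565}{9635693}}{\left(\frac{13}{84} + \frac{19}{-84}\right) - 70 \left(-25 - 18\right)} = - \frac{315928174677}{9635693 \left(\left(\frac{13}{84} + 19 \left(- \frac{1}{84}\right)\right) - -3010\right)} = - \frac{315928174677}{9635693 \left(\left(\frac{13}{84} - \frac{19}{84}\right) + 3010\right)} = - \frac{315928174677}{9635693 \left(- \frac{1}{14} + 3010\right)} = - \frac{315928174677}{9635693 \cdot \frac{42139}{14}} = \left(- \frac{315928174677}{9635693}\right) \frac{14}{42139} = - \frac{4422994445478}{406038467327}$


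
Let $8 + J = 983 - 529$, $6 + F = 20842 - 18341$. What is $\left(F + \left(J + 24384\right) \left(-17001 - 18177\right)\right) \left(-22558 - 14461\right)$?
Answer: $32334883942655$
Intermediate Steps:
$F = 2495$ ($F = -6 + \left(20842 - 18341\right) = -6 + 2501 = 2495$)
$J = 446$ ($J = -8 + \left(983 - 529\right) = -8 + 454 = 446$)
$\left(F + \left(J + 24384\right) \left(-17001 - 18177\right)\right) \left(-22558 - 14461\right) = \left(2495 + \left(446 + 24384\right) \left(-17001 - 18177\right)\right) \left(-22558 - 14461\right) = \left(2495 + 24830 \left(-35178\right)\right) \left(-37019\right) = \left(2495 - 873469740\right) \left(-37019\right) = \left(-873467245\right) \left(-37019\right) = 32334883942655$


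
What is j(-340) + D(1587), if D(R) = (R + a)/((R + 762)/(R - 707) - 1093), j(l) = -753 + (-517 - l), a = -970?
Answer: -892869590/959491 ≈ -930.57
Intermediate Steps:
j(l) = -1270 - l
D(R) = (-970 + R)/(-1093 + (762 + R)/(-707 + R)) (D(R) = (R - 970)/((R + 762)/(R - 707) - 1093) = (-970 + R)/((762 + R)/(-707 + R) - 1093) = (-970 + R)/(-1093 + (762 + R)/(-707 + R)))
j(-340) + D(1587) = (-1270 - 1*(-340)) + (-685790 - 1*1587² + 1677*1587)/(13*(-59501 + 84*1587)) = (-1270 + 340) + (-685790 - 1*2518569 + 2661399)/(13*(-59501 + 133308)) = -930 + (1/13)*(-685790 - 2518569 + 2661399)/73807 = -930 + (1/13)*(1/73807)*(-542960) = -930 - 542960/959491 = -892869590/959491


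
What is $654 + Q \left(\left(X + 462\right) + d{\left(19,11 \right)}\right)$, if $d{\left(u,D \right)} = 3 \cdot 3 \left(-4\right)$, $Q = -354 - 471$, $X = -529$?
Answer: $85629$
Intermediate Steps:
$Q = -825$
$d{\left(u,D \right)} = -36$ ($d{\left(u,D \right)} = 9 \left(-4\right) = -36$)
$654 + Q \left(\left(X + 462\right) + d{\left(19,11 \right)}\right) = 654 - 825 \left(\left(-529 + 462\right) - 36\right) = 654 - 825 \left(-67 - 36\right) = 654 - -84975 = 654 + 84975 = 85629$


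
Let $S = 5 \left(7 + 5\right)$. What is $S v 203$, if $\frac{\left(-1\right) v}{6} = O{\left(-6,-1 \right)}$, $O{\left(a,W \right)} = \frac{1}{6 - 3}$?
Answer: $-24360$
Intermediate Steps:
$O{\left(a,W \right)} = \frac{1}{3}$
$v = -2$ ($v = \left(-6\right) \frac{1}{3} = -2$)
$S = 60$ ($S = 5 \cdot 12 = 60$)
$S v 203 = 60 \left(-2\right) 203 = \left(-120\right) 203 = -24360$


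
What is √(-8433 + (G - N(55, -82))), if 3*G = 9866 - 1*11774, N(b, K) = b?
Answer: 2*I*√2281 ≈ 95.52*I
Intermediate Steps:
G = -636 (G = (9866 - 1*11774)/3 = (9866 - 11774)/3 = (⅓)*(-1908) = -636)
√(-8433 + (G - N(55, -82))) = √(-8433 + (-636 - 1*55)) = √(-8433 + (-636 - 55)) = √(-8433 - 691) = √(-9124) = 2*I*√2281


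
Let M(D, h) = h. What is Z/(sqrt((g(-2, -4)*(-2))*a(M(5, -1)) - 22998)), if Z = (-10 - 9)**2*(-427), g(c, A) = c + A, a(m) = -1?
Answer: 154147*I*sqrt(23010)/23010 ≈ 1016.2*I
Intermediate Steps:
g(c, A) = A + c
Z = -154147 (Z = (-19)**2*(-427) = 361*(-427) = -154147)
Z/(sqrt((g(-2, -4)*(-2))*a(M(5, -1)) - 22998)) = -154147/sqrt(((-4 - 2)*(-2))*(-1) - 22998) = -154147/sqrt(-6*(-2)*(-1) - 22998) = -154147/sqrt(12*(-1) - 22998) = -154147/sqrt(-12 - 22998) = -154147*(-I*sqrt(23010)/23010) = -(-154147)*I*sqrt(23010)/23010 = 154147*I*sqrt(23010)/23010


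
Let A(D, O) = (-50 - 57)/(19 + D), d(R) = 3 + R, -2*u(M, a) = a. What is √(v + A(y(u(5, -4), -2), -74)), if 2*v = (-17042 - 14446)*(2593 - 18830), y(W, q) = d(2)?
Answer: √36811486590/12 ≈ 15989.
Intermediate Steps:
u(M, a) = -a/2
y(W, q) = 5 (y(W, q) = 3 + 2 = 5)
A(D, O) = -107/(19 + D)
v = 255635328 (v = ((-17042 - 14446)*(2593 - 18830))/2 = (-31488*(-16237))/2 = (½)*511270656 = 255635328)
√(v + A(y(u(5, -4), -2), -74)) = √(255635328 - 107/(19 + 5)) = √(255635328 - 107/24) = √(6135247765/24) = √36811486590/12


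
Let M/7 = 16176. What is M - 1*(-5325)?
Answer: 118557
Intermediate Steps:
M = 113232 (M = 7*16176 = 113232)
M - 1*(-5325) = 113232 - 1*(-5325) = 113232 + 5325 = 118557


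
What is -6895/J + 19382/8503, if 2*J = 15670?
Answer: 1695087/1211291 ≈ 1.3994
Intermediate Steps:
J = 7835 (J = (1/2)*15670 = 7835)
-6895/J + 19382/8503 = -6895/7835 + 19382/8503 = -6895*1/7835 + 19382*(1/8503) = -1379/1567 + 1762/773 = 1695087/1211291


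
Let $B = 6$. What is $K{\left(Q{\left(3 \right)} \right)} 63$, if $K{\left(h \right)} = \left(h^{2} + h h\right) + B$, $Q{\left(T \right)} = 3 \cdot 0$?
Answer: $378$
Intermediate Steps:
$Q{\left(T \right)} = 0$
$K{\left(h \right)} = 6 + 2 h^{2}$ ($K{\left(h \right)} = \left(h^{2} + h h\right) + 6 = \left(h^{2} + h^{2}\right) + 6 = 2 h^{2} + 6 = 6 + 2 h^{2}$)
$K{\left(Q{\left(3 \right)} \right)} 63 = \left(6 + 2 \cdot 0^{2}\right) 63 = \left(6 + 2 \cdot 0\right) 63 = \left(6 + 0\right) 63 = 6 \cdot 63 = 378$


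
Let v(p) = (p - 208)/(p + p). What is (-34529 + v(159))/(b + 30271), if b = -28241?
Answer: -10980271/645540 ≈ -17.009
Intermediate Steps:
v(p) = (-208 + p)/(2*p) (v(p) = (-208 + p)/((2*p)) = (-208 + p)*(1/(2*p)) = (-208 + p)/(2*p))
(-34529 + v(159))/(b + 30271) = (-34529 + (1/2)*(-208 + 159)/159)/(-28241 + 30271) = (-34529 + (1/2)*(1/159)*(-49))/2030 = (-34529 - 49/318)*(1/2030) = -10980271/318*1/2030 = -10980271/645540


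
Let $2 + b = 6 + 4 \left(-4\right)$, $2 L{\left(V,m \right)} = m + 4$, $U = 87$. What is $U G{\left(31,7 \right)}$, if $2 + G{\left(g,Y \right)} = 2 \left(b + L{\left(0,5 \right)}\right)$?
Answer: $-1479$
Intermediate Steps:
$L{\left(V,m \right)} = 2 + \frac{m}{2}$ ($L{\left(V,m \right)} = \frac{m + 4}{2} = \frac{4 + m}{2} = 2 + \frac{m}{2}$)
$b = -12$ ($b = -2 + \left(6 + 4 \left(-4\right)\right) = -2 + \left(6 - 16\right) = -2 - 10 = -12$)
$G{\left(g,Y \right)} = -17$ ($G{\left(g,Y \right)} = -2 + 2 \left(-12 + \left(2 + \frac{1}{2} \cdot 5\right)\right) = -2 + 2 \left(-12 + \left(2 + \frac{5}{2}\right)\right) = -2 + 2 \left(-12 + \frac{9}{2}\right) = -2 + 2 \left(- \frac{15}{2}\right) = -2 - 15 = -17$)
$U G{\left(31,7 \right)} = 87 \left(-17\right) = -1479$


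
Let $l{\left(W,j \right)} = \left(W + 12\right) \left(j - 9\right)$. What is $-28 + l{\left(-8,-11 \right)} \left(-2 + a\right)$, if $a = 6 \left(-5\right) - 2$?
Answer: $2692$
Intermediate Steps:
$l{\left(W,j \right)} = \left(-9 + j\right) \left(12 + W\right)$ ($l{\left(W,j \right)} = \left(12 + W\right) \left(-9 + j\right) = \left(-9 + j\right) \left(12 + W\right)$)
$a = -32$ ($a = -30 - 2 = -32$)
$-28 + l{\left(-8,-11 \right)} \left(-2 + a\right) = -28 + \left(-108 - -72 + 12 \left(-11\right) - -88\right) \left(-2 - 32\right) = -28 + \left(-108 + 72 - 132 + 88\right) \left(-34\right) = -28 - -2720 = -28 + 2720 = 2692$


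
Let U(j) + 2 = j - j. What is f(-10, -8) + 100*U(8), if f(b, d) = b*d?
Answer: -120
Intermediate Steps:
U(j) = -2 (U(j) = -2 + (j - j) = -2 + 0 = -2)
f(-10, -8) + 100*U(8) = -10*(-8) + 100*(-2) = 80 - 200 = -120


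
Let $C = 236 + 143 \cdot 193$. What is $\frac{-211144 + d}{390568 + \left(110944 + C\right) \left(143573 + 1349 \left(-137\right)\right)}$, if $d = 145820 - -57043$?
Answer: $\frac{8281}{5722855392} \approx 1.447 \cdot 10^{-6}$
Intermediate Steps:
$C = 27835$ ($C = 236 + 27599 = 27835$)
$d = 202863$ ($d = 145820 + 57043 = 202863$)
$\frac{-211144 + d}{390568 + \left(110944 + C\right) \left(143573 + 1349 \left(-137\right)\right)} = \frac{-211144 + 202863}{390568 + \left(110944 + 27835\right) \left(143573 + 1349 \left(-137\right)\right)} = - \frac{8281}{390568 + 138779 \left(143573 - 184813\right)} = - \frac{8281}{390568 + 138779 \left(-41240\right)} = - \frac{8281}{390568 - 5723245960} = - \frac{8281}{-5722855392} = \left(-8281\right) \left(- \frac{1}{5722855392}\right) = \frac{8281}{5722855392}$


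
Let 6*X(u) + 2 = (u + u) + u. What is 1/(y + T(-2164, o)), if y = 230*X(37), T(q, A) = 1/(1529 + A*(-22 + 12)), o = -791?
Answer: 28317/118317868 ≈ 0.00023933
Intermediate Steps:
X(u) = -1/3 + u/2 (X(u) = -1/3 + ((u + u) + u)/6 = -1/3 + (2*u + u)/6 = -1/3 + (3*u)/6 = -1/3 + u/2)
T(q, A) = 1/(1529 - 10*A) (T(q, A) = 1/(1529 + A*(-10)) = 1/(1529 - 10*A))
y = 12535/3 (y = 230*(-1/3 + (1/2)*37) = 230*(-1/3 + 37/2) = 230*(109/6) = 12535/3 ≈ 4178.3)
1/(y + T(-2164, o)) = 1/(12535/3 - 1/(-1529 + 10*(-791))) = 1/(12535/3 - 1/(-1529 - 7910)) = 1/(12535/3 - 1/(-9439)) = 1/(12535/3 - 1*(-1/9439)) = 1/(12535/3 + 1/9439) = 1/(118317868/28317) = 28317/118317868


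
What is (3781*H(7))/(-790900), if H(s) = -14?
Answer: 26467/395450 ≈ 0.066929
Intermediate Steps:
(3781*H(7))/(-790900) = (3781*(-14))/(-790900) = -52934*(-1/790900) = 26467/395450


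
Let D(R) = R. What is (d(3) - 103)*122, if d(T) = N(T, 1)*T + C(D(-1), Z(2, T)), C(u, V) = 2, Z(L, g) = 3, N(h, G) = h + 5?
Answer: -9394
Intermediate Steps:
N(h, G) = 5 + h
d(T) = 2 + T*(5 + T) (d(T) = (5 + T)*T + 2 = T*(5 + T) + 2 = 2 + T*(5 + T))
(d(3) - 103)*122 = ((2 + 3*(5 + 3)) - 103)*122 = ((2 + 3*8) - 103)*122 = ((2 + 24) - 103)*122 = (26 - 103)*122 = -77*122 = -9394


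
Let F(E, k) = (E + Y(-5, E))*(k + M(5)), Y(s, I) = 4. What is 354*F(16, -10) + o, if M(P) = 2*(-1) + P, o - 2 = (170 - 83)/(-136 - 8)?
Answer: -2378813/48 ≈ -49559.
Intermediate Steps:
o = 67/48 (o = 2 + (170 - 83)/(-136 - 8) = 2 + 87/(-144) = 2 + 87*(-1/144) = 2 - 29/48 = 67/48 ≈ 1.3958)
M(P) = -2 + P
F(E, k) = (3 + k)*(4 + E) (F(E, k) = (E + 4)*(k + (-2 + 5)) = (4 + E)*(k + 3) = (4 + E)*(3 + k) = (3 + k)*(4 + E))
354*F(16, -10) + o = 354*(12 + 3*16 + 4*(-10) + 16*(-10)) + 67/48 = 354*(12 + 48 - 40 - 160) + 67/48 = 354*(-140) + 67/48 = -49560 + 67/48 = -2378813/48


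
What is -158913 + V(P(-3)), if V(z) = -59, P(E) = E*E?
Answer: -158972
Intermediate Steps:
P(E) = E²
-158913 + V(P(-3)) = -158913 - 59 = -158972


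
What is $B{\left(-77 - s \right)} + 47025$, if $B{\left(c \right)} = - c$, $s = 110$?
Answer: $47212$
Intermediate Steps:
$B{\left(-77 - s \right)} + 47025 = - (-77 - 110) + 47025 = \left(-1\right) \left(-187\right) + 47025 = 187 + 47025 = 47212$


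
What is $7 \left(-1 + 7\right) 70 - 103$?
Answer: $2837$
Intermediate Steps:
$7 \left(-1 + 7\right) 70 - 103 = 7 \cdot 6 \cdot 70 - 103 = 42 \cdot 70 - 103 = 2940 - 103 = 2837$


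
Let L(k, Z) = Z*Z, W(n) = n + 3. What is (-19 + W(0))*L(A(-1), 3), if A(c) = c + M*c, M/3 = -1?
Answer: -144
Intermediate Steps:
M = -3 (M = 3*(-1) = -3)
W(n) = 3 + n
A(c) = -2*c (A(c) = c - 3*c = -2*c)
L(k, Z) = Z**2
(-19 + W(0))*L(A(-1), 3) = (-19 + (3 + 0))*3**2 = (-19 + 3)*9 = -16*9 = -144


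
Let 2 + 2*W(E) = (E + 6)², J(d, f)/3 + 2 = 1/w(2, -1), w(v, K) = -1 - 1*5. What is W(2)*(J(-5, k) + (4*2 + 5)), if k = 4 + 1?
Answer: 403/2 ≈ 201.50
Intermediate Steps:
w(v, K) = -6 (w(v, K) = -1 - 5 = -6)
k = 5
J(d, f) = -13/2 (J(d, f) = -6 + 3/(-6) = -6 + 3*(-⅙) = -6 - ½ = -13/2)
W(E) = -1 + (6 + E)²/2 (W(E) = -1 + (E + 6)²/2 = -1 + (6 + E)²/2)
W(2)*(J(-5, k) + (4*2 + 5)) = (-1 + (6 + 2)²/2)*(-13/2 + (4*2 + 5)) = (-1 + (½)*8²)*(-13/2 + (8 + 5)) = (-1 + (½)*64)*(-13/2 + 13) = (-1 + 32)*(13/2) = 31*(13/2) = 403/2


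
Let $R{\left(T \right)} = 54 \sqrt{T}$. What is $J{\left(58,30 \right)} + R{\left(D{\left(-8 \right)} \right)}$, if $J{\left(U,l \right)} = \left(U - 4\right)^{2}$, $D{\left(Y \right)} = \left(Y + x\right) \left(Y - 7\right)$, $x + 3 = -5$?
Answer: $2916 + 216 \sqrt{15} \approx 3752.6$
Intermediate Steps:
$x = -8$ ($x = -3 - 5 = -8$)
$D{\left(Y \right)} = \left(-8 + Y\right) \left(-7 + Y\right)$ ($D{\left(Y \right)} = \left(Y - 8\right) \left(Y - 7\right) = \left(-8 + Y\right) \left(-7 + Y\right)$)
$J{\left(U,l \right)} = \left(-4 + U\right)^{2}$
$J{\left(58,30 \right)} + R{\left(D{\left(-8 \right)} \right)} = \left(-4 + 58\right)^{2} + 54 \sqrt{56 + \left(-8\right)^{2} - -120} = 54^{2} + 54 \sqrt{56 + 64 + 120} = 2916 + 54 \sqrt{240} = 2916 + 54 \cdot 4 \sqrt{15} = 2916 + 216 \sqrt{15}$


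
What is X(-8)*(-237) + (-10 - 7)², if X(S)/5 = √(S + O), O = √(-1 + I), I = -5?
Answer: 289 - 1185*√(-8 + I*√6) ≈ -218.34 - 3389.9*I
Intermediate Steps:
O = I*√6 (O = √(-1 - 5) = √(-6) = I*√6 ≈ 2.4495*I)
X(S) = 5*√(S + I*√6)
X(-8)*(-237) + (-10 - 7)² = (5*√(-8 + I*√6))*(-237) + (-10 - 7)² = -1185*√(-8 + I*√6) + (-17)² = -1185*√(-8 + I*√6) + 289 = 289 - 1185*√(-8 + I*√6)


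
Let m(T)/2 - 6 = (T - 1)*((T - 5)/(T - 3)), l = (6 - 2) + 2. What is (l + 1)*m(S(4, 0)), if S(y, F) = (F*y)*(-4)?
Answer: 182/3 ≈ 60.667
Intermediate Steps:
S(y, F) = -4*F*y
l = 6 (l = 4 + 2 = 6)
m(T) = 12 + 2*(-1 + T)*(-5 + T)/(-3 + T) (m(T) = 12 + 2*((T - 1)*((T - 5)/(T - 3))) = 12 + 2*((-1 + T)*((-5 + T)/(-3 + T))) = 12 + 2*((-1 + T)*(-5 + T)/(-3 + T)) = 12 + 2*(-1 + T)*(-5 + T)/(-3 + T))
(l + 1)*m(S(4, 0)) = (6 + 1)*(2*(-13 + (-4*0*4)**2)/(-3 - 4*0*4)) = 7*(2*(-13 + 0**2)/(-3 + 0)) = 7*(2*(-13 + 0)/(-3)) = 7*(2*(-1/3)*(-13)) = 7*(26/3) = 182/3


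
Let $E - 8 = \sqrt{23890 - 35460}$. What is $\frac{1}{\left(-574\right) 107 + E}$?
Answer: $- \frac{69}{4237303} - \frac{i \sqrt{11570}}{3771199670} \approx -1.6284 \cdot 10^{-5} - 2.8522 \cdot 10^{-8} i$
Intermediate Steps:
$E = 8 + i \sqrt{11570}$ ($E = 8 + \sqrt{23890 - 35460} = 8 + \sqrt{-11570} = 8 + i \sqrt{11570} \approx 8.0 + 107.56 i$)
$\frac{1}{\left(-574\right) 107 + E} = \frac{1}{\left(-574\right) 107 + \left(8 + i \sqrt{11570}\right)} = \frac{1}{-61418 + \left(8 + i \sqrt{11570}\right)} = \frac{1}{-61410 + i \sqrt{11570}}$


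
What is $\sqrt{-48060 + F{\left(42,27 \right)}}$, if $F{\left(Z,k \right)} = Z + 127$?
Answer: $i \sqrt{47891} \approx 218.84 i$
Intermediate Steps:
$F{\left(Z,k \right)} = 127 + Z$
$\sqrt{-48060 + F{\left(42,27 \right)}} = \sqrt{-48060 + \left(127 + 42\right)} = \sqrt{-48060 + 169} = \sqrt{-47891} = i \sqrt{47891}$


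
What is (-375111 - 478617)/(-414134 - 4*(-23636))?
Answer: 142288/53265 ≈ 2.6713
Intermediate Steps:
(-375111 - 478617)/(-414134 - 4*(-23636)) = -853728/(-414134 + 94544) = -853728/(-319590) = -853728*(-1/319590) = 142288/53265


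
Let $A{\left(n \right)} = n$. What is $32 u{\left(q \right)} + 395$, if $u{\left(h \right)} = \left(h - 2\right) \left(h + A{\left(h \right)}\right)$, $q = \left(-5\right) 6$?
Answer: $61835$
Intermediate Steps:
$q = -30$
$u{\left(h \right)} = 2 h \left(-2 + h\right)$ ($u{\left(h \right)} = \left(h - 2\right) \left(h + h\right) = \left(-2 + h\right) 2 h = 2 h \left(-2 + h\right)$)
$32 u{\left(q \right)} + 395 = 32 \cdot 2 \left(-30\right) \left(-2 - 30\right) + 395 = 32 \cdot 2 \left(-30\right) \left(-32\right) + 395 = 32 \cdot 1920 + 395 = 61440 + 395 = 61835$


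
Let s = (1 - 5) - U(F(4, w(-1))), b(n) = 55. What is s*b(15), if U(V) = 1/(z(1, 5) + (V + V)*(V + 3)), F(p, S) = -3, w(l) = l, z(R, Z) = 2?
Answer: -495/2 ≈ -247.50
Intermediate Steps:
U(V) = 1/(2 + 2*V*(3 + V)) (U(V) = 1/(2 + (V + V)*(V + 3)) = 1/(2 + (2*V)*(3 + V)) = 1/(2 + 2*V*(3 + V)))
s = -9/2 (s = (1 - 5) - 1/(2*(1 + (-3)² + 3*(-3))) = -4 - 1/(2*(1 + 9 - 9)) = -4 - 1/(2*1) = -4 - 1/2 = -4 - 1*½ = -4 - ½ = -9/2 ≈ -4.5000)
s*b(15) = -9/2*55 = -495/2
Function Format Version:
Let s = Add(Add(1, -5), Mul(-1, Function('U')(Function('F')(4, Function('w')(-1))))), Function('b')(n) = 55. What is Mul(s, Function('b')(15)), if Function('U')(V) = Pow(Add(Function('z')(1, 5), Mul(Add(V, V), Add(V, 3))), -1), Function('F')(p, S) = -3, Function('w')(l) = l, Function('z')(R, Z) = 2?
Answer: Rational(-495, 2) ≈ -247.50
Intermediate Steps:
Function('U')(V) = Pow(Add(2, Mul(2, V, Add(3, V))), -1) (Function('U')(V) = Pow(Add(2, Mul(Add(V, V), Add(V, 3))), -1) = Pow(Add(2, Mul(Mul(2, V), Add(3, V))), -1) = Pow(Add(2, Mul(2, V, Add(3, V))), -1))
s = Rational(-9, 2) (s = Add(Add(1, -5), Mul(-1, Mul(Rational(1, 2), Pow(Add(1, Pow(-3, 2), Mul(3, -3)), -1)))) = Add(-4, Mul(-1, Mul(Rational(1, 2), Pow(Add(1, 9, -9), -1)))) = Add(-4, Mul(-1, Mul(Rational(1, 2), Pow(1, -1)))) = Add(-4, Mul(-1, Mul(Rational(1, 2), 1))) = Add(-4, Mul(-1, Rational(1, 2))) = Add(-4, Rational(-1, 2)) = Rational(-9, 2) ≈ -4.5000)
Mul(s, Function('b')(15)) = Mul(Rational(-9, 2), 55) = Rational(-495, 2)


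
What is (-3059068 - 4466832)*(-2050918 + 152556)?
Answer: 14286882575800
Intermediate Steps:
(-3059068 - 4466832)*(-2050918 + 152556) = -7525900*(-1898362) = 14286882575800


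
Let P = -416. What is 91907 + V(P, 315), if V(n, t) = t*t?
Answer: 191132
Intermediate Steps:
V(n, t) = t**2
91907 + V(P, 315) = 91907 + 315**2 = 91907 + 99225 = 191132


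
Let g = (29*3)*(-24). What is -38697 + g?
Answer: -40785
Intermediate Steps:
g = -2088 (g = 87*(-24) = -2088)
-38697 + g = -38697 - 2088 = -40785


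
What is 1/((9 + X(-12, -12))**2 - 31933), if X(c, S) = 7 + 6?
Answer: -1/31449 ≈ -3.1798e-5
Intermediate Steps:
X(c, S) = 13
1/((9 + X(-12, -12))**2 - 31933) = 1/((9 + 13)**2 - 31933) = 1/(22**2 - 31933) = 1/(484 - 31933) = 1/(-31449) = -1/31449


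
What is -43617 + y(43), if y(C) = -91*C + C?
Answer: -47487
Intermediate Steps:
y(C) = -90*C
-43617 + y(43) = -43617 - 90*43 = -43617 - 3870 = -47487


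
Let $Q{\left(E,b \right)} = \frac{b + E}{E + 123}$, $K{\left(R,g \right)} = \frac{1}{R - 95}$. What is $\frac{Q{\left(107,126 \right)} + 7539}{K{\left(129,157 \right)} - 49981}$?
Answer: $- \frac{29481451}{195425595} \approx -0.15086$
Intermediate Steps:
$K{\left(R,g \right)} = \frac{1}{-95 + R}$
$Q{\left(E,b \right)} = \frac{E + b}{123 + E}$
$\frac{Q{\left(107,126 \right)} + 7539}{K{\left(129,157 \right)} - 49981} = \frac{\frac{107 + 126}{123 + 107} + 7539}{\frac{1}{-95 + 129} - 49981} = \frac{\frac{1}{230} \cdot 233 + 7539}{\frac{1}{34} - 49981} = \frac{\frac{233}{230} + 7539}{- \frac{1699353}{34}} = \frac{1734203}{230} \left(- \frac{34}{1699353}\right) = - \frac{29481451}{195425595}$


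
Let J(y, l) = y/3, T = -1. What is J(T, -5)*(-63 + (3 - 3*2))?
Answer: 22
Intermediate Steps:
J(y, l) = y/3 (J(y, l) = y*(⅓) = y/3)
J(T, -5)*(-63 + (3 - 3*2)) = ((⅓)*(-1))*(-63 + (3 - 3*2)) = -(-63 + (3 - 6))/3 = -(-63 - 3)/3 = -⅓*(-66) = 22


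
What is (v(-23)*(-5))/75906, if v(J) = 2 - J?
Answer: -125/75906 ≈ -0.0016468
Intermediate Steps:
(v(-23)*(-5))/75906 = ((2 - 1*(-23))*(-5))/75906 = ((2 + 23)*(-5))*(1/75906) = (25*(-5))*(1/75906) = -125*1/75906 = -125/75906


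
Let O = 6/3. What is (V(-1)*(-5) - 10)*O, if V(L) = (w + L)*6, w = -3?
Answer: 220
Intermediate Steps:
V(L) = -18 + 6*L (V(L) = (-3 + L)*6 = -18 + 6*L)
O = 2 (O = 6*(1/3) = 2)
(V(-1)*(-5) - 10)*O = ((-18 + 6*(-1))*(-5) - 10)*2 = ((-18 - 6)*(-5) - 10)*2 = (-24*(-5) - 10)*2 = (120 - 10)*2 = 110*2 = 220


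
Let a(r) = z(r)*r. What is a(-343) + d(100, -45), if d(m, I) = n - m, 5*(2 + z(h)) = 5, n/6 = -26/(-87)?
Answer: 7099/29 ≈ 244.79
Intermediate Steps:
n = 52/29 (n = 6*(-26/(-87)) = 6*(-26*(-1/87)) = 6*(26/87) = 52/29 ≈ 1.7931)
z(h) = -1 (z(h) = -2 + (⅕)*5 = -2 + 1 = -1)
d(m, I) = 52/29 - m
a(r) = -r
a(-343) + d(100, -45) = -1*(-343) + (52/29 - 1*100) = 343 + (52/29 - 100) = 343 - 2848/29 = 7099/29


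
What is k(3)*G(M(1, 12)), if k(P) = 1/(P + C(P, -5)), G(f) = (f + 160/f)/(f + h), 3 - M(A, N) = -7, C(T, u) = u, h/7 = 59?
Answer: -13/423 ≈ -0.030733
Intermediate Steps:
h = 413 (h = 7*59 = 413)
M(A, N) = 10 (M(A, N) = 3 - 1*(-7) = 3 + 7 = 10)
G(f) = (f + 160/f)/(413 + f) (G(f) = (f + 160/f)/(f + 413) = (f + 160/f)/(413 + f))
k(P) = 1/(-5 + P) (k(P) = 1/(P - 5) = 1/(-5 + P))
k(3)*G(M(1, 12)) = ((160 + 10²)/(10*(413 + 10)))/(-5 + 3) = ((⅒)*(160 + 100)/423)/(-2) = -260/(20*423) = -½*26/423 = -13/423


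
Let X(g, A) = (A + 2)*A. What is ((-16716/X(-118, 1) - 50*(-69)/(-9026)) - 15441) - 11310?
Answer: -145875424/4513 ≈ -32323.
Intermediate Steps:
X(g, A) = A*(2 + A) (X(g, A) = (2 + A)*A = A*(2 + A))
((-16716/X(-118, 1) - 50*(-69)/(-9026)) - 15441) - 11310 = ((-16716/(2 + 1) - 50*(-69)/(-9026)) - 15441) - 11310 = ((-16716/(1*3) + 3450*(-1/9026)) - 15441) - 11310 = ((-16716/3 - 1725/4513) - 15441) - 11310 = ((-16716*⅓ - 1725/4513) - 15441) - 11310 = ((-5572 - 1725/4513) - 15441) - 11310 = (-25148161/4513 - 15441) - 11310 = -94833394/4513 - 11310 = -145875424/4513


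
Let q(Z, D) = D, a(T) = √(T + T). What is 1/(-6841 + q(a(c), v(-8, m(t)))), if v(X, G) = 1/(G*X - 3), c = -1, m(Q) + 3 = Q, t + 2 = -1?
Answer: -45/307844 ≈ -0.00014618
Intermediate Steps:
t = -3 (t = -2 - 1 = -3)
m(Q) = -3 + Q
v(X, G) = 1/(-3 + G*X)
a(T) = √2*√T (a(T) = √(2*T) = √2*√T)
1/(-6841 + q(a(c), v(-8, m(t)))) = 1/(-6841 + 1/(-3 + (-3 - 3)*(-8))) = 1/(-6841 + 1/(-3 - 6*(-8))) = 1/(-6841 + 1/(-3 + 48)) = 1/(-6841 + 1/45) = 1/(-307844/45) = -45/307844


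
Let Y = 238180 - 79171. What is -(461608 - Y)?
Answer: -302599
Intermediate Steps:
Y = 159009
-(461608 - Y) = -(461608 - 1*159009) = -(461608 - 159009) = -1*302599 = -302599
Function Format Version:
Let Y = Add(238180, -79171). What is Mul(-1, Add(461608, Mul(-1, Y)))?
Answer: -302599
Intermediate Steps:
Y = 159009
Mul(-1, Add(461608, Mul(-1, Y))) = Mul(-1, Add(461608, Mul(-1, 159009))) = Mul(-1, Add(461608, -159009)) = Mul(-1, 302599) = -302599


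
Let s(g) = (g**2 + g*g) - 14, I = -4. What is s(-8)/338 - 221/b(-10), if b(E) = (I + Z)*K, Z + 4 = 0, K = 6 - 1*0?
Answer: 40085/8112 ≈ 4.9414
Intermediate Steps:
K = 6 (K = 6 + 0 = 6)
Z = -4 (Z = -4 + 0 = -4)
s(g) = -14 + 2*g**2 (s(g) = (g**2 + g**2) - 14 = 2*g**2 - 14 = -14 + 2*g**2)
b(E) = -48 (b(E) = (-4 - 4)*6 = -8*6 = -48)
s(-8)/338 - 221/b(-10) = (-14 + 2*(-8)**2)/338 - 221/(-48) = (-14 + 2*64)*(1/338) - 221*(-1/48) = (-14 + 128)*(1/338) + 221/48 = 114*(1/338) + 221/48 = 57/169 + 221/48 = 40085/8112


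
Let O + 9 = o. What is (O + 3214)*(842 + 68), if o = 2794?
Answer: 5459090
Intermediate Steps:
O = 2785 (O = -9 + 2794 = 2785)
(O + 3214)*(842 + 68) = (2785 + 3214)*(842 + 68) = 5999*910 = 5459090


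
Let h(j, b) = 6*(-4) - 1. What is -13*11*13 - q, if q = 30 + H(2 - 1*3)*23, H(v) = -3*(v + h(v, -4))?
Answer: -3683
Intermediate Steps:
h(j, b) = -25 (h(j, b) = -24 - 1 = -25)
H(v) = 75 - 3*v (H(v) = -3*(v - 25) = -3*(-25 + v) = 75 - 3*v)
q = 1824 (q = 30 + (75 - 3*(2 - 1*3))*23 = 30 + (75 - 3*(2 - 3))*23 = 30 + (75 - 3*(-1))*23 = 30 + (75 + 3)*23 = 30 + 78*23 = 30 + 1794 = 1824)
-13*11*13 - q = -13*11*13 - 1*1824 = -143*13 - 1824 = -1859 - 1824 = -3683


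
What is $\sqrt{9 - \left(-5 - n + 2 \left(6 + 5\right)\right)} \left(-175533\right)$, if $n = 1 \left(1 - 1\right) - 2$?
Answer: $- 175533 i \sqrt{10} \approx - 5.5508 \cdot 10^{5} i$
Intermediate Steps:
$n = -2$ ($n = 1 \cdot 0 - 2 = 0 - 2 = -2$)
$\sqrt{9 - \left(-5 - n + 2 \left(6 + 5\right)\right)} \left(-175533\right) = \sqrt{9 + \left(\left(-2 + 5\right) - 2 \left(6 + 5\right)\right)} \left(-175533\right) = \sqrt{9 + \left(3 - 22\right)} \left(-175533\right) = \sqrt{9 - 19} \left(-175533\right) = \sqrt{-10} \left(-175533\right) = i \sqrt{10} \left(-175533\right) = - 175533 i \sqrt{10}$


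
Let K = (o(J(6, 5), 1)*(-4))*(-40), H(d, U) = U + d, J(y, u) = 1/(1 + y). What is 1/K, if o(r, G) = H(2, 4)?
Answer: 1/960 ≈ 0.0010417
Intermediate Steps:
o(r, G) = 6 (o(r, G) = 4 + 2 = 6)
K = 960 (K = (6*(-4))*(-40) = -24*(-40) = 960)
1/K = 1/960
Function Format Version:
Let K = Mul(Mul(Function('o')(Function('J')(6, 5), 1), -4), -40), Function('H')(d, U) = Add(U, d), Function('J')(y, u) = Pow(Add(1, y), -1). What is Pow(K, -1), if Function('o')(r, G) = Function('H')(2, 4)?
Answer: Rational(1, 960) ≈ 0.0010417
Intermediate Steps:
Function('o')(r, G) = 6 (Function('o')(r, G) = Add(4, 2) = 6)
K = 960 (K = Mul(Mul(6, -4), -40) = Mul(-24, -40) = 960)
Pow(K, -1) = Pow(960, -1) = Rational(1, 960)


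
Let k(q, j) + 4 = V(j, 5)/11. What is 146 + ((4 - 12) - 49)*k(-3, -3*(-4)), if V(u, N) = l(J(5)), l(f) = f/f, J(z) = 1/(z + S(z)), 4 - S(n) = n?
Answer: 4057/11 ≈ 368.82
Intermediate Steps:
S(n) = 4 - n
J(z) = ¼ (J(z) = 1/(z + (4 - z)) = 1/4 = ¼)
l(f) = 1
V(u, N) = 1
k(q, j) = -43/11 (k(q, j) = -4 + 1/11 = -43/11)
146 + ((4 - 12) - 49)*k(-3, -3*(-4)) = 146 + ((4 - 12) - 49)*(-43/11) = 146 + (-8 - 49)*(-43/11) = 146 - 57*(-43/11) = 146 + 2451/11 = 4057/11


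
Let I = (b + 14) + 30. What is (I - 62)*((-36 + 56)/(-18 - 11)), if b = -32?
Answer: 1000/29 ≈ 34.483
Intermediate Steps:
I = 12 (I = (-32 + 14) + 30 = -18 + 30 = 12)
(I - 62)*((-36 + 56)/(-18 - 11)) = (12 - 62)*((-36 + 56)/(-18 - 11)) = -1000/(-29) = -1000*(-1)/29 = -50*(-20/29) = 1000/29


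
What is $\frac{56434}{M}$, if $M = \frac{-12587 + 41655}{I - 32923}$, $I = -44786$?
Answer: $- \frac{2192714853}{14534} \approx -1.5087 \cdot 10^{5}$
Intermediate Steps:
$M = - \frac{29068}{77709}$ ($M = \frac{-12587 + 41655}{-44786 - 32923} = \frac{29068}{-77709} = 29068 \left(- \frac{1}{77709}\right) = - \frac{29068}{77709} \approx -0.37406$)
$\frac{56434}{M} = \frac{56434}{- \frac{29068}{77709}} = 56434 \left(- \frac{77709}{29068}\right) = - \frac{2192714853}{14534}$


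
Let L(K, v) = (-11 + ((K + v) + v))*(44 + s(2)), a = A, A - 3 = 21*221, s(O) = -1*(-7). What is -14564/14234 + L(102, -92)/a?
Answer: -682561/333852 ≈ -2.0445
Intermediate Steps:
s(O) = 7
A = 4644 (A = 3 + 21*221 = 3 + 4641 = 4644)
a = 4644
L(K, v) = -561 + 51*K + 102*v (L(K, v) = (-11 + ((K + v) + v))*(44 + 7) = (-11 + (K + 2*v))*51 = (-11 + K + 2*v)*51 = -561 + 51*K + 102*v)
-14564/14234 + L(102, -92)/a = -14564/14234 + (-561 + 51*102 + 102*(-92))/4644 = -14564*1/14234 + (-561 + 5202 - 9384)*(1/4644) = -662/647 - 4743*1/4644 = -662/647 - 527/516 = -682561/333852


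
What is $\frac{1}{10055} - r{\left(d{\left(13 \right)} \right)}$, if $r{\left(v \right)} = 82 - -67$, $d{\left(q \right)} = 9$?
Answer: $- \frac{1498194}{10055} \approx -149.0$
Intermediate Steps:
$r{\left(v \right)} = 149$ ($r{\left(v \right)} = 82 + 67 = 149$)
$\frac{1}{10055} - r{\left(d{\left(13 \right)} \right)} = \frac{1}{10055} - 149 = - \frac{1498194}{10055}$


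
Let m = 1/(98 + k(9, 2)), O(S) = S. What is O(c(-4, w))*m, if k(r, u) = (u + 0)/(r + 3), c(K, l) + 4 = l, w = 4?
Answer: 0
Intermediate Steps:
c(K, l) = -4 + l
k(r, u) = u/(3 + r)
m = 6/589 (m = 1/(98 + 2/(3 + 9)) = 1/(98 + 2/12) = 1/(98 + 2*(1/12)) = 1/(98 + ⅙) = 1/(589/6) = 6/589 ≈ 0.010187)
O(c(-4, w))*m = (-4 + 4)*(6/589) = 0*(6/589) = 0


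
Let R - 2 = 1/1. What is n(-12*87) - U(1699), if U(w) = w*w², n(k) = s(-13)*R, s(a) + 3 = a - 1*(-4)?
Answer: -4904335135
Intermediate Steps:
s(a) = 1 + a (s(a) = -3 + (a - 1*(-4)) = -3 + (a + 4) = -3 + (4 + a) = 1 + a)
R = 3 (R = 2 + 1/1 = 2 + 1*1 = 2 + 1 = 3)
n(k) = -36 (n(k) = (1 - 13)*3 = -12*3 = -36)
U(w) = w³
n(-12*87) - U(1699) = -36 - 1*1699³ = -36 - 1*4904335099 = -36 - 4904335099 = -4904335135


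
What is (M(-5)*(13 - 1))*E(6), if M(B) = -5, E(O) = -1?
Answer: 60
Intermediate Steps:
(M(-5)*(13 - 1))*E(6) = -5*(13 - 1)*(-1) = -5*12*(-1) = -60*(-1) = 60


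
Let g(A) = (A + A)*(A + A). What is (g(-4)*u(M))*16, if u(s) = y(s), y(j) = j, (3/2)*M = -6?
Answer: -4096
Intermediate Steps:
M = -4 (M = (⅔)*(-6) = -4)
u(s) = s
g(A) = 4*A² (g(A) = (2*A)*(2*A) = 4*A²)
(g(-4)*u(M))*16 = ((4*(-4)²)*(-4))*16 = ((4*16)*(-4))*16 = (64*(-4))*16 = -256*16 = -4096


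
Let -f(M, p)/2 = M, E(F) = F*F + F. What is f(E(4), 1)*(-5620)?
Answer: 224800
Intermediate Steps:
E(F) = F + F² (E(F) = F² + F = F + F²)
f(M, p) = -2*M
f(E(4), 1)*(-5620) = -8*(1 + 4)*(-5620) = -8*5*(-5620) = -2*20*(-5620) = -40*(-5620) = 224800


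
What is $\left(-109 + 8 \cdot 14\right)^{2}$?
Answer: $9$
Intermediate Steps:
$\left(-109 + 8 \cdot 14\right)^{2} = \left(-109 + 112\right)^{2} = 3^{2} = 9$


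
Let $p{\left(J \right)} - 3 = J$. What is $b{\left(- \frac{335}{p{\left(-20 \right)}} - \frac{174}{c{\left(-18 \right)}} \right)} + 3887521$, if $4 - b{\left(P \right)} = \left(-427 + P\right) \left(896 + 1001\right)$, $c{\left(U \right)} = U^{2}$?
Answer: $\frac{4278963883}{918} \approx 4.6612 \cdot 10^{6}$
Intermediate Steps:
$p{\left(J \right)} = 3 + J$
$b{\left(P \right)} = 810023 - 1897 P$ ($b{\left(P \right)} = 4 - \left(-427 + P\right) \left(896 + 1001\right) = 4 - \left(-427 + P\right) 1897 = 4 - \left(-810019 + 1897 P\right) = 810023 - 1897 P$)
$b{\left(- \frac{335}{p{\left(-20 \right)}} - \frac{174}{c{\left(-18 \right)}} \right)} + 3887521 = \left(810023 - 1897 \left(- \frac{335}{3 - 20} - \frac{174}{\left(-18\right)^{2}}\right)\right) + 3887521 = \left(810023 - 1897 \left(- \frac{335}{-17} - \frac{174}{324}\right)\right) + 3887521 = \left(810023 - 1897 \left(\left(-335\right) \left(- \frac{1}{17}\right) - \frac{29}{54}\right)\right) + 3887521 = \left(810023 - 1897 \left(\frac{335}{17} - \frac{29}{54}\right)\right) + 3887521 = \left(810023 - \frac{33381509}{918}\right) + 3887521 = \frac{710219605}{918} + 3887521 = \frac{4278963883}{918}$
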